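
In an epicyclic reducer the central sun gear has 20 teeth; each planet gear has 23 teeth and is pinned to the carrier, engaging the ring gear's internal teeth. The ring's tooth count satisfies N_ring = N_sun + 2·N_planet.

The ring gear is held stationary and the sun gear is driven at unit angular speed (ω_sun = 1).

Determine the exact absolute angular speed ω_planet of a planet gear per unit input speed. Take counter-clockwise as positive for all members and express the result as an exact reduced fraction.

-10/23

N_ring = 20 + 2·23 = 66
20(ω_s−ω_c) = −66(ω_r−ω_c),  ω_r=0, ω_s=1
20(1−ω_c) = −66(0−ω_c)  ⇒  86ω_c = 20  ⇒  ω_c = 10/43
sun–planet: 20·(1−10/43) = −23·(ω_p−ω_c)  ⇒  ω_p−ω_c = −(20/23)·(33/43) = -660/989
ω_p = 10/43 − 660/989 = -10/23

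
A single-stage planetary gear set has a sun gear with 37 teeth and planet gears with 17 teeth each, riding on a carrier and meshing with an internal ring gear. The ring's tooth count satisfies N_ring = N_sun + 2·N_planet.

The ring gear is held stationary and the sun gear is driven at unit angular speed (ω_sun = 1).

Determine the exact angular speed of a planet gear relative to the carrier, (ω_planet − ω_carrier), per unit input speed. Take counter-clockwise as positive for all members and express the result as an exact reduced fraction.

-2627/1836

N_ring = 37 + 2·17 = 71
37(ω_s−ω_c) = −71(ω_r−ω_c),  ω_r=0, ω_s=1
37(1−ω_c) = −71(0−ω_c)  ⇒  108ω_c = 37  ⇒  ω_c = 37/108
sun–planet: 37·(1−37/108) = −17·(ω_p−ω_c)  ⇒  ω_p−ω_c = −(37/17)·(71/108) = -2627/1836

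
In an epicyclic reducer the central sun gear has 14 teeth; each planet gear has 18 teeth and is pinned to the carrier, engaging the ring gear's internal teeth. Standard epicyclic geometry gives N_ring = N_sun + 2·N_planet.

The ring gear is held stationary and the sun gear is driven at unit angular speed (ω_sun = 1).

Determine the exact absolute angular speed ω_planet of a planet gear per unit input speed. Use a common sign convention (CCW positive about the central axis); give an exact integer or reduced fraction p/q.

-7/18

N_ring = 14 + 2·18 = 50
14(ω_s−ω_c) = −50(ω_r−ω_c),  ω_r=0, ω_s=1
14(1−ω_c) = −50(0−ω_c)  ⇒  64ω_c = 14  ⇒  ω_c = 7/32
sun–planet: 14·(1−7/32) = −18·(ω_p−ω_c)  ⇒  ω_p−ω_c = −(14/18)·(25/32) = -175/288
ω_p = 7/32 − 175/288 = -7/18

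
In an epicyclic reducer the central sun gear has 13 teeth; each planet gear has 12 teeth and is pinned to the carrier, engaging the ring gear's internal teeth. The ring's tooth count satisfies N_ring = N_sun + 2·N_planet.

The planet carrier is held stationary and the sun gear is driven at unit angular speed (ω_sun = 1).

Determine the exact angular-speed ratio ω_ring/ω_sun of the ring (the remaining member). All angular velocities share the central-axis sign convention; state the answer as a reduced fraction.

N_ring = 13 + 2·12 = 37
13(ω_s−ω_c) = −37(ω_r−ω_c),  ω_c=0, ω_s=1
ω_r = 0 − (13/37)(1−0) = -13/37
ω_r/ω_s = -13/37

-13/37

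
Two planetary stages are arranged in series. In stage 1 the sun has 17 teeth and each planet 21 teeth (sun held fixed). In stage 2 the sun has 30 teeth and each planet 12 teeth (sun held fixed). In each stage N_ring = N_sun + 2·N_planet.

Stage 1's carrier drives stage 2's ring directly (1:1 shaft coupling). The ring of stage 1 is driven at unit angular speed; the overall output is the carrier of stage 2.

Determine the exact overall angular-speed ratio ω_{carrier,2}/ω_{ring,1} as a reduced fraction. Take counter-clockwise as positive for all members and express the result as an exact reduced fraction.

Stage 1: N_ring = 17 + 2·21 = 59
Stage 1: 17(ω_s−ω_c) = −59(ω_r−ω_c),  ω_s=0, ω_r=1
Stage 1: 17(0−ω_c) = −59(1−ω_c)  ⇒  76ω_c = 59  ⇒  ω_c = 59/76
  ⇒ ω_c¹/ω_r¹ = 59/76
Stage 2: N_ring = 30 + 2·12 = 54
Stage 2: 30(ω_s−ω_c) = −54(ω_r−ω_c),  ω_s=0, ω_r=1
Stage 2: 30(0−ω_c) = −54(1−ω_c)  ⇒  84ω_c = 54  ⇒  ω_c = 9/14
  ⇒ ω_c²/ω_r² = 9/14
Coupling ω_r² = ω_c¹ ⇒ overall = 59/76 × 9/14 = 531/1064

531/1064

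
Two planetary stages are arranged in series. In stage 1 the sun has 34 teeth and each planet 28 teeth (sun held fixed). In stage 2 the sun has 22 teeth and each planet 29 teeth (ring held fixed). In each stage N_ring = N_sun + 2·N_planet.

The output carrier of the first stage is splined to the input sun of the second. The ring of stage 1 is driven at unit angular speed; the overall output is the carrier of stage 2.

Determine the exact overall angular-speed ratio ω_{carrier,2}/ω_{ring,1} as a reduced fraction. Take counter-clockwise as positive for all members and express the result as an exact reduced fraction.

165/1054

Stage 1: N_ring = 34 + 2·28 = 90
Stage 1: 34(ω_s−ω_c) = −90(ω_r−ω_c),  ω_s=0, ω_r=1
Stage 1: 34(0−ω_c) = −90(1−ω_c)  ⇒  124ω_c = 90  ⇒  ω_c = 45/62
  ⇒ ω_c¹/ω_r¹ = 45/62
Stage 2: N_ring = 22 + 2·29 = 80
Stage 2: 22(ω_s−ω_c) = −80(ω_r−ω_c),  ω_r=0, ω_s=1
Stage 2: 22(1−ω_c) = −80(0−ω_c)  ⇒  102ω_c = 22  ⇒  ω_c = 11/51
  ⇒ ω_c²/ω_s² = 11/51
Coupling ω_s² = ω_c¹ ⇒ overall = 45/62 × 11/51 = 165/1054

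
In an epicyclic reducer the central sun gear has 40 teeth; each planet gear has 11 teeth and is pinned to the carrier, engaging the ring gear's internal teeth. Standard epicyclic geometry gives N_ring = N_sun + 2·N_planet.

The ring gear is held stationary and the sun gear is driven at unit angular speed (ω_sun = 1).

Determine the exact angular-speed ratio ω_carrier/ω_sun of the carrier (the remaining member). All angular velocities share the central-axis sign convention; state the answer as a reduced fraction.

20/51

N_ring = 40 + 2·11 = 62
40(ω_s−ω_c) = −62(ω_r−ω_c),  ω_r=0, ω_s=1
40(1−ω_c) = −62(0−ω_c)  ⇒  102ω_c = 40  ⇒  ω_c = 20/51
ω_c/ω_s = 20/51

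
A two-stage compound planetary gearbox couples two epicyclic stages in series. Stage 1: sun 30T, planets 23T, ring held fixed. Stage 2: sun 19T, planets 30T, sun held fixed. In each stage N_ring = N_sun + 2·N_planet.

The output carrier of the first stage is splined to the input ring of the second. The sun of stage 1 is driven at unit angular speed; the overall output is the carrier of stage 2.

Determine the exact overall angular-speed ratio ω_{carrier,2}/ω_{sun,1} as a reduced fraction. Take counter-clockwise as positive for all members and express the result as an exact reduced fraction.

Stage 1: N_ring = 30 + 2·23 = 76
Stage 1: 30(ω_s−ω_c) = −76(ω_r−ω_c),  ω_r=0, ω_s=1
Stage 1: 30(1−ω_c) = −76(0−ω_c)  ⇒  106ω_c = 30  ⇒  ω_c = 15/53
  ⇒ ω_c¹/ω_s¹ = 15/53
Stage 2: N_ring = 19 + 2·30 = 79
Stage 2: 19(ω_s−ω_c) = −79(ω_r−ω_c),  ω_s=0, ω_r=1
Stage 2: 19(0−ω_c) = −79(1−ω_c)  ⇒  98ω_c = 79  ⇒  ω_c = 79/98
  ⇒ ω_c²/ω_r² = 79/98
Coupling ω_r² = ω_c¹ ⇒ overall = 15/53 × 79/98 = 1185/5194

1185/5194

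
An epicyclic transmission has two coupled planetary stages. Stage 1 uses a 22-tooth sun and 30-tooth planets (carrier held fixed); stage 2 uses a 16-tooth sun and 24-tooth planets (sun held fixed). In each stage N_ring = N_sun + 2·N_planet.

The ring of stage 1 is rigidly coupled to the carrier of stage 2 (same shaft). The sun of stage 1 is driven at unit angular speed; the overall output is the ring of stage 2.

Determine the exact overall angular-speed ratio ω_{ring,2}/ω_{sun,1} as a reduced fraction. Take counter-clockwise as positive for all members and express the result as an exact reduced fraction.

Stage 1: N_ring = 22 + 2·30 = 82
Stage 1: 22(ω_s−ω_c) = −82(ω_r−ω_c),  ω_c=0, ω_s=1
Stage 1: ω_r = 0 − (22/82)(1−0) = -11/41
  ⇒ ω_r¹/ω_s¹ = -11/41
Stage 2: N_ring = 16 + 2·24 = 64
Stage 2: 16(ω_s−ω_c) = −64(ω_r−ω_c),  ω_s=0, ω_c=1
Stage 2: ω_r = 1 − (16/64)(0−1) = 5/4
  ⇒ ω_r²/ω_c² = 5/4
Coupling ω_c² = ω_r¹ ⇒ overall = -11/41 × 5/4 = -55/164

-55/164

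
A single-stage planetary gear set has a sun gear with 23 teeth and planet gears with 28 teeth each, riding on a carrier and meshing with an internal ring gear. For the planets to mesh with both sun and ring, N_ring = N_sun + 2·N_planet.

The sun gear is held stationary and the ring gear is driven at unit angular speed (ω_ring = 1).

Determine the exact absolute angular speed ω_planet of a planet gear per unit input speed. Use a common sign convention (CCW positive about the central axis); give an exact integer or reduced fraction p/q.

N_ring = 23 + 2·28 = 79
23(ω_s−ω_c) = −79(ω_r−ω_c),  ω_s=0, ω_r=1
23(0−ω_c) = −79(1−ω_c)  ⇒  102ω_c = 79  ⇒  ω_c = 79/102
sun–planet: 23·(0−79/102) = −28·(ω_p−ω_c)  ⇒  ω_p−ω_c = −(23/28)·(-79/102) = 1817/2856
ω_p = 79/102 + 1817/2856 = 79/56

79/56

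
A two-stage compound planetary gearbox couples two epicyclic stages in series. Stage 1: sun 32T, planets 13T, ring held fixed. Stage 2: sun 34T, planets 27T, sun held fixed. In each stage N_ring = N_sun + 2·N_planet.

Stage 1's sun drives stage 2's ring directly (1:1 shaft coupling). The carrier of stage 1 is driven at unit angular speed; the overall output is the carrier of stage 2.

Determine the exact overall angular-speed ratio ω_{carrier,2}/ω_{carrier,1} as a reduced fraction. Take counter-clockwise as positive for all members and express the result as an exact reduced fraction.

495/244

Stage 1: N_ring = 32 + 2·13 = 58
Stage 1: 32(ω_s−ω_c) = −58(ω_r−ω_c),  ω_r=0, ω_c=1
Stage 1: ω_s = 1 − (58/32)(0−1) = 45/16
  ⇒ ω_s¹/ω_c¹ = 45/16
Stage 2: N_ring = 34 + 2·27 = 88
Stage 2: 34(ω_s−ω_c) = −88(ω_r−ω_c),  ω_s=0, ω_r=1
Stage 2: 34(0−ω_c) = −88(1−ω_c)  ⇒  122ω_c = 88  ⇒  ω_c = 44/61
  ⇒ ω_c²/ω_r² = 44/61
Coupling ω_r² = ω_s¹ ⇒ overall = 45/16 × 44/61 = 495/244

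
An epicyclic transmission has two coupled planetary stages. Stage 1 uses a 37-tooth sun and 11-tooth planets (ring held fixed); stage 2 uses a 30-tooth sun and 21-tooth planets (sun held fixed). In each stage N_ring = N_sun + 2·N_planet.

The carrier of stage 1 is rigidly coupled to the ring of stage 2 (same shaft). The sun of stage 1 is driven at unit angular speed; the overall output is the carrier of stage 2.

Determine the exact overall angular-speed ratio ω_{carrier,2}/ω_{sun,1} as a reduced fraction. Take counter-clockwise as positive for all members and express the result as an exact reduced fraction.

Stage 1: N_ring = 37 + 2·11 = 59
Stage 1: 37(ω_s−ω_c) = −59(ω_r−ω_c),  ω_r=0, ω_s=1
Stage 1: 37(1−ω_c) = −59(0−ω_c)  ⇒  96ω_c = 37  ⇒  ω_c = 37/96
  ⇒ ω_c¹/ω_s¹ = 37/96
Stage 2: N_ring = 30 + 2·21 = 72
Stage 2: 30(ω_s−ω_c) = −72(ω_r−ω_c),  ω_s=0, ω_r=1
Stage 2: 30(0−ω_c) = −72(1−ω_c)  ⇒  102ω_c = 72  ⇒  ω_c = 12/17
  ⇒ ω_c²/ω_r² = 12/17
Coupling ω_r² = ω_c¹ ⇒ overall = 37/96 × 12/17 = 37/136

37/136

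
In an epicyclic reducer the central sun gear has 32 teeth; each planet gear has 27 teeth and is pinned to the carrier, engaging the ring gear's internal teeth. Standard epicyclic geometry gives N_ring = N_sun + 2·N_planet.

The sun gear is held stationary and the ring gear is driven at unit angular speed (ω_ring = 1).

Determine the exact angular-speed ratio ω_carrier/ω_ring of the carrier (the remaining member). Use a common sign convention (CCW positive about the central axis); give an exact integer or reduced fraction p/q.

N_ring = 32 + 2·27 = 86
32(ω_s−ω_c) = −86(ω_r−ω_c),  ω_s=0, ω_r=1
32(0−ω_c) = −86(1−ω_c)  ⇒  118ω_c = 86  ⇒  ω_c = 43/59
ω_c/ω_r = 43/59

43/59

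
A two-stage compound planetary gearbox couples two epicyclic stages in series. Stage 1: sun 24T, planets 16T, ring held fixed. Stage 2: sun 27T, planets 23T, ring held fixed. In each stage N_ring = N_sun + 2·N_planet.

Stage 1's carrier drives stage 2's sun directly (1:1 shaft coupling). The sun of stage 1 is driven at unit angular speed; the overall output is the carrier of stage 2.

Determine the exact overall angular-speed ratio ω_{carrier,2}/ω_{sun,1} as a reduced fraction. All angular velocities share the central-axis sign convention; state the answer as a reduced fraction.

Stage 1: N_ring = 24 + 2·16 = 56
Stage 1: 24(ω_s−ω_c) = −56(ω_r−ω_c),  ω_r=0, ω_s=1
Stage 1: 24(1−ω_c) = −56(0−ω_c)  ⇒  80ω_c = 24  ⇒  ω_c = 3/10
  ⇒ ω_c¹/ω_s¹ = 3/10
Stage 2: N_ring = 27 + 2·23 = 73
Stage 2: 27(ω_s−ω_c) = −73(ω_r−ω_c),  ω_r=0, ω_s=1
Stage 2: 27(1−ω_c) = −73(0−ω_c)  ⇒  100ω_c = 27  ⇒  ω_c = 27/100
  ⇒ ω_c²/ω_s² = 27/100
Coupling ω_s² = ω_c¹ ⇒ overall = 3/10 × 27/100 = 81/1000

81/1000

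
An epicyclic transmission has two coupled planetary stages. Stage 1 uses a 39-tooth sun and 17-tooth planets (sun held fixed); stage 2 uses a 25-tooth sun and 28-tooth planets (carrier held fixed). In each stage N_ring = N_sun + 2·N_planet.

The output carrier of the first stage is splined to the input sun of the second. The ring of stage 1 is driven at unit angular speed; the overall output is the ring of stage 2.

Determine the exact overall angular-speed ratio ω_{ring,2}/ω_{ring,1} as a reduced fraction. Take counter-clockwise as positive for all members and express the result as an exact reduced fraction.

-1825/9072

Stage 1: N_ring = 39 + 2·17 = 73
Stage 1: 39(ω_s−ω_c) = −73(ω_r−ω_c),  ω_s=0, ω_r=1
Stage 1: 39(0−ω_c) = −73(1−ω_c)  ⇒  112ω_c = 73  ⇒  ω_c = 73/112
  ⇒ ω_c¹/ω_r¹ = 73/112
Stage 2: N_ring = 25 + 2·28 = 81
Stage 2: 25(ω_s−ω_c) = −81(ω_r−ω_c),  ω_c=0, ω_s=1
Stage 2: ω_r = 0 − (25/81)(1−0) = -25/81
  ⇒ ω_r²/ω_s² = -25/81
Coupling ω_s² = ω_c¹ ⇒ overall = 73/112 × -25/81 = -1825/9072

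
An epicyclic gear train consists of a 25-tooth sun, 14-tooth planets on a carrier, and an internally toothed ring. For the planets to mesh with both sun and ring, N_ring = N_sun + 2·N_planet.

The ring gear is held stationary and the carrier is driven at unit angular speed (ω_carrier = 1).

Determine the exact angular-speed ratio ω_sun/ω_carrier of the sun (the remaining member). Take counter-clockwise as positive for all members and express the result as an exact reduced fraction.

N_ring = 25 + 2·14 = 53
25(ω_s−ω_c) = −53(ω_r−ω_c),  ω_r=0, ω_c=1
ω_s = 1 − (53/25)(0−1) = 78/25
ω_s/ω_c = 78/25

78/25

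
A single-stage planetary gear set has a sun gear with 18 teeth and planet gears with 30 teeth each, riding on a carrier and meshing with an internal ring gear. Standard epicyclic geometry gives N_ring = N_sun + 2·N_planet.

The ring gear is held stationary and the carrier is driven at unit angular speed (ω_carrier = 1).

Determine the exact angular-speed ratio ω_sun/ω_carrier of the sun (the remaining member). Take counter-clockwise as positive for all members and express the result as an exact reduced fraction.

16/3

N_ring = 18 + 2·30 = 78
18(ω_s−ω_c) = −78(ω_r−ω_c),  ω_r=0, ω_c=1
ω_s = 1 − (78/18)(0−1) = 16/3
ω_s/ω_c = 16/3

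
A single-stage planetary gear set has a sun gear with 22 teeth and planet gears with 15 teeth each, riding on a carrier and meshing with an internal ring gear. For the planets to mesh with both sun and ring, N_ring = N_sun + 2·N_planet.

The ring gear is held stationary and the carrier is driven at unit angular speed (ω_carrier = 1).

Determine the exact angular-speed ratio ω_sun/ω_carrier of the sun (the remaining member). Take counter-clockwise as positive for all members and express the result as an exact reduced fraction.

37/11

N_ring = 22 + 2·15 = 52
22(ω_s−ω_c) = −52(ω_r−ω_c),  ω_r=0, ω_c=1
ω_s = 1 − (52/22)(0−1) = 37/11
ω_s/ω_c = 37/11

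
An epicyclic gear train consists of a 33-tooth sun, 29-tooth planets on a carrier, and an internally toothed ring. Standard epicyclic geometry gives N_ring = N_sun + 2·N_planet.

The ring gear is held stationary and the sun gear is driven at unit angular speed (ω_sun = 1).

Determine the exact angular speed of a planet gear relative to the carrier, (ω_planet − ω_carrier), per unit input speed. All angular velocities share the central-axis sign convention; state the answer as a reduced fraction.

N_ring = 33 + 2·29 = 91
33(ω_s−ω_c) = −91(ω_r−ω_c),  ω_r=0, ω_s=1
33(1−ω_c) = −91(0−ω_c)  ⇒  124ω_c = 33  ⇒  ω_c = 33/124
sun–planet: 33·(1−33/124) = −29·(ω_p−ω_c)  ⇒  ω_p−ω_c = −(33/29)·(91/124) = -3003/3596

-3003/3596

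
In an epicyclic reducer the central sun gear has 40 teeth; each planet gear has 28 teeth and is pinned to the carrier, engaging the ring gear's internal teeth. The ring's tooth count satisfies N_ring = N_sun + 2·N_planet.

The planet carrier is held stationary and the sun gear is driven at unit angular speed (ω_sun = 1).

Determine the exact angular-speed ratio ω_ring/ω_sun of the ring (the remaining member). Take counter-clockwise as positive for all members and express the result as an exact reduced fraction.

N_ring = 40 + 2·28 = 96
40(ω_s−ω_c) = −96(ω_r−ω_c),  ω_c=0, ω_s=1
ω_r = 0 − (40/96)(1−0) = -5/12
ω_r/ω_s = -5/12

-5/12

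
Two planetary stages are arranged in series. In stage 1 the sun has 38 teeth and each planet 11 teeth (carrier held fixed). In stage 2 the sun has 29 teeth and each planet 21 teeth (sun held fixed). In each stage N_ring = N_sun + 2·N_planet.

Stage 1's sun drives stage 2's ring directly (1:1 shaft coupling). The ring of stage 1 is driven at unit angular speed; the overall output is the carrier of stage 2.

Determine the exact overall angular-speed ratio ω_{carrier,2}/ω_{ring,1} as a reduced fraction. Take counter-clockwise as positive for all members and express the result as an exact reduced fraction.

Stage 1: N_ring = 38 + 2·11 = 60
Stage 1: 38(ω_s−ω_c) = −60(ω_r−ω_c),  ω_c=0, ω_r=1
Stage 1: ω_s = 0 − (60/38)(1−0) = -30/19
  ⇒ ω_s¹/ω_r¹ = -30/19
Stage 2: N_ring = 29 + 2·21 = 71
Stage 2: 29(ω_s−ω_c) = −71(ω_r−ω_c),  ω_s=0, ω_r=1
Stage 2: 29(0−ω_c) = −71(1−ω_c)  ⇒  100ω_c = 71  ⇒  ω_c = 71/100
  ⇒ ω_c²/ω_r² = 71/100
Coupling ω_r² = ω_s¹ ⇒ overall = -30/19 × 71/100 = -213/190

-213/190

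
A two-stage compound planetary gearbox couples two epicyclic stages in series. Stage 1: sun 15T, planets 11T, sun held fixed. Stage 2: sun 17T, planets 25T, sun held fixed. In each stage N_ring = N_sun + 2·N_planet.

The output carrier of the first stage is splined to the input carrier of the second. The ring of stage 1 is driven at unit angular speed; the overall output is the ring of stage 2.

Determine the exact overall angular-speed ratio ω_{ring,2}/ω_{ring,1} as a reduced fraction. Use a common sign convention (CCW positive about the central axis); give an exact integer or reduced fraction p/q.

Stage 1: N_ring = 15 + 2·11 = 37
Stage 1: 15(ω_s−ω_c) = −37(ω_r−ω_c),  ω_s=0, ω_r=1
Stage 1: 15(0−ω_c) = −37(1−ω_c)  ⇒  52ω_c = 37  ⇒  ω_c = 37/52
  ⇒ ω_c¹/ω_r¹ = 37/52
Stage 2: N_ring = 17 + 2·25 = 67
Stage 2: 17(ω_s−ω_c) = −67(ω_r−ω_c),  ω_s=0, ω_c=1
Stage 2: ω_r = 1 − (17/67)(0−1) = 84/67
  ⇒ ω_r²/ω_c² = 84/67
Coupling ω_c² = ω_c¹ ⇒ overall = 37/52 × 84/67 = 777/871

777/871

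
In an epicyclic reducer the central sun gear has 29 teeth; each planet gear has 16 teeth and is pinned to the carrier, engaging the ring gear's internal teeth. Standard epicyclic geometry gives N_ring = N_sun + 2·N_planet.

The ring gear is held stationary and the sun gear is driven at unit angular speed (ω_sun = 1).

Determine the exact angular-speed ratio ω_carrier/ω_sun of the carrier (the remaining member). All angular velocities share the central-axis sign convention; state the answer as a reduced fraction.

N_ring = 29 + 2·16 = 61
29(ω_s−ω_c) = −61(ω_r−ω_c),  ω_r=0, ω_s=1
29(1−ω_c) = −61(0−ω_c)  ⇒  90ω_c = 29  ⇒  ω_c = 29/90
ω_c/ω_s = 29/90

29/90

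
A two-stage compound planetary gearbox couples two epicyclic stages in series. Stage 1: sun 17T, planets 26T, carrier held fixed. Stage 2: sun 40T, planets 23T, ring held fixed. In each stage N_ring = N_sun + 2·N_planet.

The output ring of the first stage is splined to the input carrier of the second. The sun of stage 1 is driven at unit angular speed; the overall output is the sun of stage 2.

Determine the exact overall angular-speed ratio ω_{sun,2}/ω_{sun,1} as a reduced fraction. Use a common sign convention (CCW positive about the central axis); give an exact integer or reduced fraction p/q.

-357/460

Stage 1: N_ring = 17 + 2·26 = 69
Stage 1: 17(ω_s−ω_c) = −69(ω_r−ω_c),  ω_c=0, ω_s=1
Stage 1: ω_r = 0 − (17/69)(1−0) = -17/69
  ⇒ ω_r¹/ω_s¹ = -17/69
Stage 2: N_ring = 40 + 2·23 = 86
Stage 2: 40(ω_s−ω_c) = −86(ω_r−ω_c),  ω_r=0, ω_c=1
Stage 2: ω_s = 1 − (86/40)(0−1) = 63/20
  ⇒ ω_s²/ω_c² = 63/20
Coupling ω_c² = ω_r¹ ⇒ overall = -17/69 × 63/20 = -357/460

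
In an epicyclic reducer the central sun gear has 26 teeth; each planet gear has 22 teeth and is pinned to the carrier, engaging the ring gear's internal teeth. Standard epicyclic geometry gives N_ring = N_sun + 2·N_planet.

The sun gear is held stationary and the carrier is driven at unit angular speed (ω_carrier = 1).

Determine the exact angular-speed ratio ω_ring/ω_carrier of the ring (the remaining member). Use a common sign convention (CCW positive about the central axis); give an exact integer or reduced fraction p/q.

N_ring = 26 + 2·22 = 70
26(ω_s−ω_c) = −70(ω_r−ω_c),  ω_s=0, ω_c=1
ω_r = 1 − (26/70)(0−1) = 48/35
ω_r/ω_c = 48/35

48/35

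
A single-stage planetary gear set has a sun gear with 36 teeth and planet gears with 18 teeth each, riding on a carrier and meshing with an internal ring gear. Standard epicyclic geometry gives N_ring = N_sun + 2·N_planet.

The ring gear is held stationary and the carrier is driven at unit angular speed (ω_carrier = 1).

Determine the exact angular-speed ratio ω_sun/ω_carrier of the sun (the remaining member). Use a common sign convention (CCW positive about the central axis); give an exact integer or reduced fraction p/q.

3

N_ring = 36 + 2·18 = 72
36(ω_s−ω_c) = −72(ω_r−ω_c),  ω_r=0, ω_c=1
ω_s = 1 − (72/36)(0−1) = 3
ω_s/ω_c = 3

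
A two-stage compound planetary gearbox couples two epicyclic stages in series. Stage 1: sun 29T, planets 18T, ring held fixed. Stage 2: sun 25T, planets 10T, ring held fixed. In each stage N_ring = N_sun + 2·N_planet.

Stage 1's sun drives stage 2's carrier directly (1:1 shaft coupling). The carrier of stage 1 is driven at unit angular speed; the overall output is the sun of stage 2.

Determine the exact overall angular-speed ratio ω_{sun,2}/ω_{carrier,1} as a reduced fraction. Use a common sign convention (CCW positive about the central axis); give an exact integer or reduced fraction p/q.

Stage 1: N_ring = 29 + 2·18 = 65
Stage 1: 29(ω_s−ω_c) = −65(ω_r−ω_c),  ω_r=0, ω_c=1
Stage 1: ω_s = 1 − (65/29)(0−1) = 94/29
  ⇒ ω_s¹/ω_c¹ = 94/29
Stage 2: N_ring = 25 + 2·10 = 45
Stage 2: 25(ω_s−ω_c) = −45(ω_r−ω_c),  ω_r=0, ω_c=1
Stage 2: ω_s = 1 − (45/25)(0−1) = 14/5
  ⇒ ω_s²/ω_c² = 14/5
Coupling ω_c² = ω_s¹ ⇒ overall = 94/29 × 14/5 = 1316/145

1316/145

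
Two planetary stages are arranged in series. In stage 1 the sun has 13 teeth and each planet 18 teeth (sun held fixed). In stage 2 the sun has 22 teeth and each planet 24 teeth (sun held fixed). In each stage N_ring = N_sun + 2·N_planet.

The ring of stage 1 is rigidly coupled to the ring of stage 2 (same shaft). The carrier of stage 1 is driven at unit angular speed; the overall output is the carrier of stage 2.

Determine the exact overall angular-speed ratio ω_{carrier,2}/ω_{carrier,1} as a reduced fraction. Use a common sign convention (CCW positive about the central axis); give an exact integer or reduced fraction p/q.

155/161

Stage 1: N_ring = 13 + 2·18 = 49
Stage 1: 13(ω_s−ω_c) = −49(ω_r−ω_c),  ω_s=0, ω_c=1
Stage 1: ω_r = 1 − (13/49)(0−1) = 62/49
  ⇒ ω_r¹/ω_c¹ = 62/49
Stage 2: N_ring = 22 + 2·24 = 70
Stage 2: 22(ω_s−ω_c) = −70(ω_r−ω_c),  ω_s=0, ω_r=1
Stage 2: 22(0−ω_c) = −70(1−ω_c)  ⇒  92ω_c = 70  ⇒  ω_c = 35/46
  ⇒ ω_c²/ω_r² = 35/46
Coupling ω_r² = ω_r¹ ⇒ overall = 62/49 × 35/46 = 155/161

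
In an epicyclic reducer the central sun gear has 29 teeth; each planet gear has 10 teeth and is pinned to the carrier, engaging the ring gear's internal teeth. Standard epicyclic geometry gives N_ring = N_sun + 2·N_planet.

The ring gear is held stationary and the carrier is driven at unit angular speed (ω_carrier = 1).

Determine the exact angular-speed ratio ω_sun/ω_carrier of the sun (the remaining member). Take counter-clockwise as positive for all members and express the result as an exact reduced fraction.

N_ring = 29 + 2·10 = 49
29(ω_s−ω_c) = −49(ω_r−ω_c),  ω_r=0, ω_c=1
ω_s = 1 − (49/29)(0−1) = 78/29
ω_s/ω_c = 78/29

78/29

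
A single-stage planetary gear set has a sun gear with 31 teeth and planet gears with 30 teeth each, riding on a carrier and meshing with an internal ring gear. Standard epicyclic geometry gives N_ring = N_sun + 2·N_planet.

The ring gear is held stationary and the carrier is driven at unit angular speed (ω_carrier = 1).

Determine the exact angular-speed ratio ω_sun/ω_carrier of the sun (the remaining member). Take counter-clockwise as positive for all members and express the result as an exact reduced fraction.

N_ring = 31 + 2·30 = 91
31(ω_s−ω_c) = −91(ω_r−ω_c),  ω_r=0, ω_c=1
ω_s = 1 − (91/31)(0−1) = 122/31
ω_s/ω_c = 122/31

122/31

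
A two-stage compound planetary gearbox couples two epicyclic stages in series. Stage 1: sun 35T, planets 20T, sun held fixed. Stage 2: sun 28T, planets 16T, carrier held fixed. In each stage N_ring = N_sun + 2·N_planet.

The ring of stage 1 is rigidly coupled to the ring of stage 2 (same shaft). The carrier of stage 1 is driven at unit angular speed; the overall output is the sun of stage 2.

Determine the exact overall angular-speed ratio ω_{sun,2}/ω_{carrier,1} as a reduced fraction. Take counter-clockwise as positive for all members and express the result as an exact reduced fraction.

-22/7

Stage 1: N_ring = 35 + 2·20 = 75
Stage 1: 35(ω_s−ω_c) = −75(ω_r−ω_c),  ω_s=0, ω_c=1
Stage 1: ω_r = 1 − (35/75)(0−1) = 22/15
  ⇒ ω_r¹/ω_c¹ = 22/15
Stage 2: N_ring = 28 + 2·16 = 60
Stage 2: 28(ω_s−ω_c) = −60(ω_r−ω_c),  ω_c=0, ω_r=1
Stage 2: ω_s = 0 − (60/28)(1−0) = -15/7
  ⇒ ω_s²/ω_r² = -15/7
Coupling ω_r² = ω_r¹ ⇒ overall = 22/15 × -15/7 = -22/7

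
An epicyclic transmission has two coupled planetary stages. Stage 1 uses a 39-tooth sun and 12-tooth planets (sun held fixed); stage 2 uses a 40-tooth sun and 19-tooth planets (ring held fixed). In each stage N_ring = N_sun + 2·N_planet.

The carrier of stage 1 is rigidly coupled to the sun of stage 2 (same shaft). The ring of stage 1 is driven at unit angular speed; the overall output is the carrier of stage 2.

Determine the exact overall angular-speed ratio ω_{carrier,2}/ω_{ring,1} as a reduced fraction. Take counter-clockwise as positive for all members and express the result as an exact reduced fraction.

Stage 1: N_ring = 39 + 2·12 = 63
Stage 1: 39(ω_s−ω_c) = −63(ω_r−ω_c),  ω_s=0, ω_r=1
Stage 1: 39(0−ω_c) = −63(1−ω_c)  ⇒  102ω_c = 63  ⇒  ω_c = 21/34
  ⇒ ω_c¹/ω_r¹ = 21/34
Stage 2: N_ring = 40 + 2·19 = 78
Stage 2: 40(ω_s−ω_c) = −78(ω_r−ω_c),  ω_r=0, ω_s=1
Stage 2: 40(1−ω_c) = −78(0−ω_c)  ⇒  118ω_c = 40  ⇒  ω_c = 20/59
  ⇒ ω_c²/ω_s² = 20/59
Coupling ω_s² = ω_c¹ ⇒ overall = 21/34 × 20/59 = 210/1003

210/1003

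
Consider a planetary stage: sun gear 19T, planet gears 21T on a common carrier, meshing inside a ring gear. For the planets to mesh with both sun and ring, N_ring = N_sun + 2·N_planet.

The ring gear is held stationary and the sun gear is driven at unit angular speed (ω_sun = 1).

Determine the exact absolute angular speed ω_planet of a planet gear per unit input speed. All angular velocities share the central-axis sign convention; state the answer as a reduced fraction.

N_ring = 19 + 2·21 = 61
19(ω_s−ω_c) = −61(ω_r−ω_c),  ω_r=0, ω_s=1
19(1−ω_c) = −61(0−ω_c)  ⇒  80ω_c = 19  ⇒  ω_c = 19/80
sun–planet: 19·(1−19/80) = −21·(ω_p−ω_c)  ⇒  ω_p−ω_c = −(19/21)·(61/80) = -1159/1680
ω_p = 19/80 − 1159/1680 = -19/42

-19/42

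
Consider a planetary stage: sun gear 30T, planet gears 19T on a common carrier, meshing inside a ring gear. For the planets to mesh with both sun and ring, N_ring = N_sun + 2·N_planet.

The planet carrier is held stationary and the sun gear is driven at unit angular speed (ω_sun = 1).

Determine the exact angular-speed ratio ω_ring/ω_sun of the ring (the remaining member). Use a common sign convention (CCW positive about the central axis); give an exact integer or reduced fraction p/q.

N_ring = 30 + 2·19 = 68
30(ω_s−ω_c) = −68(ω_r−ω_c),  ω_c=0, ω_s=1
ω_r = 0 − (30/68)(1−0) = -15/34
ω_r/ω_s = -15/34

-15/34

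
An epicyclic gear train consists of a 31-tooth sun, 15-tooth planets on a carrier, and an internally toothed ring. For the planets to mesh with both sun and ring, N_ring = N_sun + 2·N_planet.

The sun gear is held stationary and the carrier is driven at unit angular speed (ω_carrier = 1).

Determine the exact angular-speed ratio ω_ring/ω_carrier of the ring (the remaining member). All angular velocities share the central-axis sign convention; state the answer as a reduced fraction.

92/61

N_ring = 31 + 2·15 = 61
31(ω_s−ω_c) = −61(ω_r−ω_c),  ω_s=0, ω_c=1
ω_r = 1 − (31/61)(0−1) = 92/61
ω_r/ω_c = 92/61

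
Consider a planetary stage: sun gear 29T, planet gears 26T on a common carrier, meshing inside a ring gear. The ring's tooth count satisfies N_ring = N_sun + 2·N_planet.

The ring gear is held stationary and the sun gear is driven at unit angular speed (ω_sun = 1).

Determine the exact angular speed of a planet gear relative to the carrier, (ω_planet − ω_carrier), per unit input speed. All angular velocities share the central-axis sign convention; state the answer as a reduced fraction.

-2349/2860

N_ring = 29 + 2·26 = 81
29(ω_s−ω_c) = −81(ω_r−ω_c),  ω_r=0, ω_s=1
29(1−ω_c) = −81(0−ω_c)  ⇒  110ω_c = 29  ⇒  ω_c = 29/110
sun–planet: 29·(1−29/110) = −26·(ω_p−ω_c)  ⇒  ω_p−ω_c = −(29/26)·(81/110) = -2349/2860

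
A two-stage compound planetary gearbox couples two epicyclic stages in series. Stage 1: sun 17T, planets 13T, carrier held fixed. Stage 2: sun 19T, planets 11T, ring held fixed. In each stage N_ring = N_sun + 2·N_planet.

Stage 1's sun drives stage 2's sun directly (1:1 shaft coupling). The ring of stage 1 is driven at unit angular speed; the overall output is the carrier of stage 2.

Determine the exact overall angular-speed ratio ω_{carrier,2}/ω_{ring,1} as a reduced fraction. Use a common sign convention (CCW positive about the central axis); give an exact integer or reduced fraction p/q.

Stage 1: N_ring = 17 + 2·13 = 43
Stage 1: 17(ω_s−ω_c) = −43(ω_r−ω_c),  ω_c=0, ω_r=1
Stage 1: ω_s = 0 − (43/17)(1−0) = -43/17
  ⇒ ω_s¹/ω_r¹ = -43/17
Stage 2: N_ring = 19 + 2·11 = 41
Stage 2: 19(ω_s−ω_c) = −41(ω_r−ω_c),  ω_r=0, ω_s=1
Stage 2: 19(1−ω_c) = −41(0−ω_c)  ⇒  60ω_c = 19  ⇒  ω_c = 19/60
  ⇒ ω_c²/ω_s² = 19/60
Coupling ω_s² = ω_s¹ ⇒ overall = -43/17 × 19/60 = -817/1020

-817/1020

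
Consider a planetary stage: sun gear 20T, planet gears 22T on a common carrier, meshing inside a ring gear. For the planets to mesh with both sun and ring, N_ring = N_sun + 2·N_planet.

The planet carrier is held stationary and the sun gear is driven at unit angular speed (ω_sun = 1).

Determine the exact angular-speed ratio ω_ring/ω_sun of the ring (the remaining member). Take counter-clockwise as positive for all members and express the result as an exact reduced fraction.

N_ring = 20 + 2·22 = 64
20(ω_s−ω_c) = −64(ω_r−ω_c),  ω_c=0, ω_s=1
ω_r = 0 − (20/64)(1−0) = -5/16
ω_r/ω_s = -5/16

-5/16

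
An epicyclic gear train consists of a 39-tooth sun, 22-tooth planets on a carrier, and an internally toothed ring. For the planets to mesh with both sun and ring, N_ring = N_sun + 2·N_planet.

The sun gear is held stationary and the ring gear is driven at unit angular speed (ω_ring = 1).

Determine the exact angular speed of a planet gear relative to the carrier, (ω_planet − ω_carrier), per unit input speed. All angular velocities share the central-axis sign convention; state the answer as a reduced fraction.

N_ring = 39 + 2·22 = 83
39(ω_s−ω_c) = −83(ω_r−ω_c),  ω_s=0, ω_r=1
39(0−ω_c) = −83(1−ω_c)  ⇒  122ω_c = 83  ⇒  ω_c = 83/122
sun–planet: 39·(0−83/122) = −22·(ω_p−ω_c)  ⇒  ω_p−ω_c = −(39/22)·(-83/122) = 3237/2684

3237/2684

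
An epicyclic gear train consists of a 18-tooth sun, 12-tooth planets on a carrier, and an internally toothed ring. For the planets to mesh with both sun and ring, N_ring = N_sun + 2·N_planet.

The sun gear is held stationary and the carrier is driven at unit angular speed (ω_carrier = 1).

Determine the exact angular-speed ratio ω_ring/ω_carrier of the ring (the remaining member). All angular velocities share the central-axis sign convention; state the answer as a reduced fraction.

N_ring = 18 + 2·12 = 42
18(ω_s−ω_c) = −42(ω_r−ω_c),  ω_s=0, ω_c=1
ω_r = 1 − (18/42)(0−1) = 10/7
ω_r/ω_c = 10/7

10/7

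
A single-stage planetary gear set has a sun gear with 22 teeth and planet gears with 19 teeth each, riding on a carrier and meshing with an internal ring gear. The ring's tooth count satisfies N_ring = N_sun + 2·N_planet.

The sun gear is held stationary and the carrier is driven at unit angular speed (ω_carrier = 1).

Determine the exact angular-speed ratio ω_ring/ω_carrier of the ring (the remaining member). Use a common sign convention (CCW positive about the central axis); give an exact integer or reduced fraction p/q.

N_ring = 22 + 2·19 = 60
22(ω_s−ω_c) = −60(ω_r−ω_c),  ω_s=0, ω_c=1
ω_r = 1 − (22/60)(0−1) = 41/30
ω_r/ω_c = 41/30

41/30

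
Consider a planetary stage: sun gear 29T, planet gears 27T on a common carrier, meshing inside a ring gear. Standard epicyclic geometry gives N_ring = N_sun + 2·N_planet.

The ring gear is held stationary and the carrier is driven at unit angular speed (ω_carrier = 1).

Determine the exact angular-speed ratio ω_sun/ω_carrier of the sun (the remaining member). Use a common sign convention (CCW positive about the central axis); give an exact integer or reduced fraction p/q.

112/29

N_ring = 29 + 2·27 = 83
29(ω_s−ω_c) = −83(ω_r−ω_c),  ω_r=0, ω_c=1
ω_s = 1 − (83/29)(0−1) = 112/29
ω_s/ω_c = 112/29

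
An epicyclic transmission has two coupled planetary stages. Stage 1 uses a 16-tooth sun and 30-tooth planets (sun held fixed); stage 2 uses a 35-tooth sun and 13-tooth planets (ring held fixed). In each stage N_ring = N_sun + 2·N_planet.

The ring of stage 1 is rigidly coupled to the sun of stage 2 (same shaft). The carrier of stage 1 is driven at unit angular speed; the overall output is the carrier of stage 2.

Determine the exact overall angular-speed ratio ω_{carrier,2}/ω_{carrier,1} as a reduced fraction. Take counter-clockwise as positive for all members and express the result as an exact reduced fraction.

805/1824

Stage 1: N_ring = 16 + 2·30 = 76
Stage 1: 16(ω_s−ω_c) = −76(ω_r−ω_c),  ω_s=0, ω_c=1
Stage 1: ω_r = 1 − (16/76)(0−1) = 23/19
  ⇒ ω_r¹/ω_c¹ = 23/19
Stage 2: N_ring = 35 + 2·13 = 61
Stage 2: 35(ω_s−ω_c) = −61(ω_r−ω_c),  ω_r=0, ω_s=1
Stage 2: 35(1−ω_c) = −61(0−ω_c)  ⇒  96ω_c = 35  ⇒  ω_c = 35/96
  ⇒ ω_c²/ω_s² = 35/96
Coupling ω_s² = ω_r¹ ⇒ overall = 23/19 × 35/96 = 805/1824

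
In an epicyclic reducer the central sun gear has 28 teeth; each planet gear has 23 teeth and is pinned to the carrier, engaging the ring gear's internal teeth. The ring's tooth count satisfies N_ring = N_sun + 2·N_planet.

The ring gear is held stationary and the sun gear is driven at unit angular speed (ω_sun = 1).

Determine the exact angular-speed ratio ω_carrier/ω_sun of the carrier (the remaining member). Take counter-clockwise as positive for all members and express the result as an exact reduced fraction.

N_ring = 28 + 2·23 = 74
28(ω_s−ω_c) = −74(ω_r−ω_c),  ω_r=0, ω_s=1
28(1−ω_c) = −74(0−ω_c)  ⇒  102ω_c = 28  ⇒  ω_c = 14/51
ω_c/ω_s = 14/51

14/51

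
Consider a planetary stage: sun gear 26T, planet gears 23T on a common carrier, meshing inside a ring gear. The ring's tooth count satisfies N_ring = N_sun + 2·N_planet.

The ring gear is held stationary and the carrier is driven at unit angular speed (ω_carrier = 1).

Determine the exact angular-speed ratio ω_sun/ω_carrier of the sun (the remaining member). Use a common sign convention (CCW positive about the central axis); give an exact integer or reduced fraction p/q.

N_ring = 26 + 2·23 = 72
26(ω_s−ω_c) = −72(ω_r−ω_c),  ω_r=0, ω_c=1
ω_s = 1 − (72/26)(0−1) = 49/13
ω_s/ω_c = 49/13

49/13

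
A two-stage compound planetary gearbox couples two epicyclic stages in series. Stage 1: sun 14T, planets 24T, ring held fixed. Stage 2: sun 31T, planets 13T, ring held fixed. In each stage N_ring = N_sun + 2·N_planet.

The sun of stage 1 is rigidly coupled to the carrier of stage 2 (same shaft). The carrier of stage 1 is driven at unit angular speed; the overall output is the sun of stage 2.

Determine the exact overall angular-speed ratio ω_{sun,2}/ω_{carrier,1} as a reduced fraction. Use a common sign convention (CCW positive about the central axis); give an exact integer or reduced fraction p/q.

3344/217

Stage 1: N_ring = 14 + 2·24 = 62
Stage 1: 14(ω_s−ω_c) = −62(ω_r−ω_c),  ω_r=0, ω_c=1
Stage 1: ω_s = 1 − (62/14)(0−1) = 38/7
  ⇒ ω_s¹/ω_c¹ = 38/7
Stage 2: N_ring = 31 + 2·13 = 57
Stage 2: 31(ω_s−ω_c) = −57(ω_r−ω_c),  ω_r=0, ω_c=1
Stage 2: ω_s = 1 − (57/31)(0−1) = 88/31
  ⇒ ω_s²/ω_c² = 88/31
Coupling ω_c² = ω_s¹ ⇒ overall = 38/7 × 88/31 = 3344/217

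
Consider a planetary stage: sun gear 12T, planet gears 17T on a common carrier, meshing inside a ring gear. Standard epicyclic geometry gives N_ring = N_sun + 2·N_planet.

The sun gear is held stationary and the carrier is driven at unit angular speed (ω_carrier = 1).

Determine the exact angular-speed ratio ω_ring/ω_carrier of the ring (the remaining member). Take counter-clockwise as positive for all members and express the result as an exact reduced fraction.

N_ring = 12 + 2·17 = 46
12(ω_s−ω_c) = −46(ω_r−ω_c),  ω_s=0, ω_c=1
ω_r = 1 − (12/46)(0−1) = 29/23
ω_r/ω_c = 29/23

29/23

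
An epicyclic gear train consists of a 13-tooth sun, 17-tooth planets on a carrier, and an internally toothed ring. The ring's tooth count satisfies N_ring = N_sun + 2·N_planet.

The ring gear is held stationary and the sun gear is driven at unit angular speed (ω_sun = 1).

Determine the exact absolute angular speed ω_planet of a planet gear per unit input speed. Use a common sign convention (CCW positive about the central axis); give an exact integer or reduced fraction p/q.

N_ring = 13 + 2·17 = 47
13(ω_s−ω_c) = −47(ω_r−ω_c),  ω_r=0, ω_s=1
13(1−ω_c) = −47(0−ω_c)  ⇒  60ω_c = 13  ⇒  ω_c = 13/60
sun–planet: 13·(1−13/60) = −17·(ω_p−ω_c)  ⇒  ω_p−ω_c = −(13/17)·(47/60) = -611/1020
ω_p = 13/60 − 611/1020 = -13/34

-13/34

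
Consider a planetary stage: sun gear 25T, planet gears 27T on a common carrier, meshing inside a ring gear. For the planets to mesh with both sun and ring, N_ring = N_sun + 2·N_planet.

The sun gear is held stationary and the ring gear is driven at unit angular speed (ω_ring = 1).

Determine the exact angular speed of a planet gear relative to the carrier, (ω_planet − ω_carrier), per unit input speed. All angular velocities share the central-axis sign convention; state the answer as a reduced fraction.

1975/2808

N_ring = 25 + 2·27 = 79
25(ω_s−ω_c) = −79(ω_r−ω_c),  ω_s=0, ω_r=1
25(0−ω_c) = −79(1−ω_c)  ⇒  104ω_c = 79  ⇒  ω_c = 79/104
sun–planet: 25·(0−79/104) = −27·(ω_p−ω_c)  ⇒  ω_p−ω_c = −(25/27)·(-79/104) = 1975/2808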